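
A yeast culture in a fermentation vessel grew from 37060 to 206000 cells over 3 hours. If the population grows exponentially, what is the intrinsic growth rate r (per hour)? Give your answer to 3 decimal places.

From N(t) = N₀·e^(rt): e^(r·3) = 206000/37060 = 5.5586.
r·3 = ln(5.5586) = 1.7153, so r = 1.7153/3 = 0.57178.

0.572 per hour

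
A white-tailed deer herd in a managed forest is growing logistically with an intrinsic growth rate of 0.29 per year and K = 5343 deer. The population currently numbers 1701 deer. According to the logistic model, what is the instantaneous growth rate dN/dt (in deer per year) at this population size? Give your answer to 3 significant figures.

dN/dt = rN(1 − N/K) = 0.29 × 1701 × (1 − 1701/5343).
1 − 1701/5343 = 0.68164; dN/dt = 0.29 × 1701 × 0.68164 = 336.25.

336 deer per year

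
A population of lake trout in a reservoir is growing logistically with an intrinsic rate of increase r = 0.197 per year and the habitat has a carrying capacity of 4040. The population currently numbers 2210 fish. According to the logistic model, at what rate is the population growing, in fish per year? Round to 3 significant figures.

197 fish per year

dN/dt = rN(1 − N/K) = 0.197 × 2210 × (1 − 2210/4040).
1 − 2210/4040 = 0.45297; dN/dt = 0.197 × 2210 × 0.45297 = 197.21.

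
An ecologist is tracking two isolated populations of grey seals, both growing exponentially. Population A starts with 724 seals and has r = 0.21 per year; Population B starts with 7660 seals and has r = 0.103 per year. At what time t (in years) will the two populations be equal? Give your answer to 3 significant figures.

22.0 years

Set 724·e^(0.21t) = 7660·e^(0.103t).
e^((0.21 − 0.103)t) = 7660/724 → e^(0.107·t) = 10.58.
0.107·t = ln(10.58) = 2.359, so t = 2.359/0.107 = 22.047.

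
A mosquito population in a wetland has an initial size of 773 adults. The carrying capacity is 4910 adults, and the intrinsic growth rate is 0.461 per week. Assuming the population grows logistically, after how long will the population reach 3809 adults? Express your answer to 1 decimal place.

6.3 weeks

A = (K − N₀)/N₀ = (4910 − 773)/773 = 5.3519.
Solve 4910/(1 + 5.3519·e^(−0.461t)) = 3809: 1 + 5.3519·e^(−0.461t) = 1.2891, so e^(−0.461t) = 0.0540095.
−0.461·t = ln(0.0540095) = -2.9186, so t = 2.9186/0.461 = 6.331.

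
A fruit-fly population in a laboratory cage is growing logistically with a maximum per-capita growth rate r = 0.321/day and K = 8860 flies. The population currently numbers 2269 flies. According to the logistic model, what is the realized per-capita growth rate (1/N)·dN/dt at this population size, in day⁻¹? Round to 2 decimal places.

0.24 per day

(1/N)·dN/dt = r(1 − N/K) = 0.321 × (1 − 2269/8860).
= 0.321 × 0.74391 = 0.23879.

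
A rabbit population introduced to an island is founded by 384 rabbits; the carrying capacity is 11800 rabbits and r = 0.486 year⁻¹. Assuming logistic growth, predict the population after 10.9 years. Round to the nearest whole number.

10272 rabbits

A = (K − N₀)/N₀ = (11800 − 384)/384 = 29.729.
N(t) = K/(1 + A·e^(−rt)) = 11800/(1 + 29.729×e^(−0.486×10.9)).
e^(−5.297) = 0.0050046; denominator = 1 + 29.729×0.0050046 = 1.1488.
N = 11800/1.1488 = 10271.7.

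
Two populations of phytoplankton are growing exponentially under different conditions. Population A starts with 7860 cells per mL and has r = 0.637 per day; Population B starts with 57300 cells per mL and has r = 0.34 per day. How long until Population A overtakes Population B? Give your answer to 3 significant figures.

Set 7860·e^(0.637t) = 57300·e^(0.34t).
e^((0.637 − 0.34)t) = 57300/7860 → e^(0.297·t) = 7.2901.
0.297·t = ln(7.2901) = 1.9865, so t = 1.9865/0.297 = 6.6886.

6.69 days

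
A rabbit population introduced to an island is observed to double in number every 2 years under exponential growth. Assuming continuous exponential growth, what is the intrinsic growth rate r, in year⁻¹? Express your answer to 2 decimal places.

0.35 per year

r = ln(2)/t_d = 0.6931/2 = 0.34657.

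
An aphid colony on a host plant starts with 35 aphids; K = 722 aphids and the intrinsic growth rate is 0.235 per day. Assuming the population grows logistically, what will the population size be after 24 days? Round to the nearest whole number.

675 aphids

A = (K − N₀)/N₀ = (722 − 35)/35 = 19.629.
N(t) = K/(1 + A·e^(−rt)) = 722/(1 + 19.629×e^(−0.235×24)).
e^(−5.64) = 0.0035529; denominator = 1 + 19.629×0.0035529 = 1.0697.
N = 722/1.0697 = 674.932.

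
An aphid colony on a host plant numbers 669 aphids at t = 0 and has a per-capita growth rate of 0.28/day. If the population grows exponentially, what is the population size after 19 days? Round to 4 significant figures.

N(t) = N₀·e^(rt) = 669 × e^(0.28×19) = 669 × e^5.32.
e^5.32 ≈ 204.38, so N ≈ 669 × 204.38 = 136733.

136700 aphids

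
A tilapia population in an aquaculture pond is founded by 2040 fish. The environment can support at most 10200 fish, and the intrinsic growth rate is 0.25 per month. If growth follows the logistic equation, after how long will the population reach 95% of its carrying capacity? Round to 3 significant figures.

A = (K − N₀)/N₀ = (10200 − 2040)/2040 = 4.
Solve 10200/(1 + 4·e^(−0.25t)) = 9690: 1 + 4·e^(−0.25t) = 1.0526, so e^(−0.25t) = 0.0131579.
−0.25·t = ln(0.0131579) = -4.3307, so t = 4.3307/0.25 = 17.323.

17.3 months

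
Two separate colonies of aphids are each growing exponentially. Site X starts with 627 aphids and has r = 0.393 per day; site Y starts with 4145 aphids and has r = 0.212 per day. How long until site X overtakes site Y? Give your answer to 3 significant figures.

10.4 days

Set 627·e^(0.393t) = 4145·e^(0.212t).
e^((0.393 − 0.212)t) = 4145/627 → e^(0.181·t) = 6.6108.
0.181·t = ln(6.6108) = 1.8887, so t = 1.8887/0.181 = 10.435.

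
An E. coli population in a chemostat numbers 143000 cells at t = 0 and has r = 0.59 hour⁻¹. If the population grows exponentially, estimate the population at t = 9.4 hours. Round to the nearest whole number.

36638125 cells

N(t) = N₀·e^(rt) = 143000 × e^(0.59×9.4) = 143000 × e^5.546.
e^5.546 ≈ 256.21, so N ≈ 143000 × 256.21 = 3.663812×10^7.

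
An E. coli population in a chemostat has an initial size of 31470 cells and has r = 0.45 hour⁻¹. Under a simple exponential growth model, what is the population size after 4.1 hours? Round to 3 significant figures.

199000 cells

N(t) = N₀·e^(rt) = 31470 × e^(0.45×4.1) = 31470 × e^1.845.
e^1.845 ≈ 6.3281, so N ≈ 31470 × 6.3281 = 199145.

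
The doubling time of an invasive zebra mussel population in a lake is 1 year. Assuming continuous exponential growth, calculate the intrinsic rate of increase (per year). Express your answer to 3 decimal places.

0.693 per year

r = ln(2)/t_d = 0.6931/1 = 0.69315.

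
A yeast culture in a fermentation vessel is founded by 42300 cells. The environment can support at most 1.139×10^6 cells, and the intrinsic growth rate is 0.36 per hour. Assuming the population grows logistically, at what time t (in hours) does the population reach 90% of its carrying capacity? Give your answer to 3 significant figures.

15.1 hours

A = (K − N₀)/N₀ = (1.139×10^6 − 42300)/42300 = 25.927.
Solve 1.139×10^6/(1 + 25.927·e^(−0.36t)) = 1.0251×10^6: 1 + 25.927·e^(−0.36t) = 1.1111, so e^(−0.36t) = 0.00428558.
−0.36·t = ln(0.00428558) = -5.4525, so t = 5.4525/0.36 = 15.146.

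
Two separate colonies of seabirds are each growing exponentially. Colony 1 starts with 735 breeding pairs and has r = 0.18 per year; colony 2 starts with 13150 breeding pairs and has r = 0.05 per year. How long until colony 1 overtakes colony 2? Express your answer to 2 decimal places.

Set 735·e^(0.18t) = 13150·e^(0.05t).
e^((0.18 − 0.05)t) = 13150/735 → e^(0.13·t) = 17.891.
0.13·t = ln(17.891) = 2.8843, so t = 2.8843/0.13 = 22.187.

22.19 years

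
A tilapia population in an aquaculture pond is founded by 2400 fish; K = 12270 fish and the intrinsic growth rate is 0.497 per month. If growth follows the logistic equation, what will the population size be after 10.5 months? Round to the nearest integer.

12003 fish

A = (K − N₀)/N₀ = (12270 − 2400)/2400 = 4.1125.
N(t) = K/(1 + A·e^(−rt)) = 12270/(1 + 4.1125×e^(−0.497×10.5)).
e^(−5.218) = 0.0054154; denominator = 1 + 4.1125×0.0054154 = 1.0223.
N = 12270/1.0223 = 12002.7.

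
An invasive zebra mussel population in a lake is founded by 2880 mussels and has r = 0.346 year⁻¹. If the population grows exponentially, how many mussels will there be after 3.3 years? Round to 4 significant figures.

9021 mussels

N(t) = N₀·e^(rt) = 2880 × e^(0.346×3.3) = 2880 × e^1.142.
e^1.142 ≈ 3.1324, so N ≈ 2880 × 3.1324 = 9021.32.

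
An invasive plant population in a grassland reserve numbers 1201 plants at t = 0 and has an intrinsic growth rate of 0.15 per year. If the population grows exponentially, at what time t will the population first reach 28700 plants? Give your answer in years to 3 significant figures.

Set N₀·e^(rt) = 28700: e^(0.15·t) = 28700/1201 = 23.897.
0.15·t = ln(23.897) = 3.1737, so t = 3.1737/0.15 = 21.158.

21.2 years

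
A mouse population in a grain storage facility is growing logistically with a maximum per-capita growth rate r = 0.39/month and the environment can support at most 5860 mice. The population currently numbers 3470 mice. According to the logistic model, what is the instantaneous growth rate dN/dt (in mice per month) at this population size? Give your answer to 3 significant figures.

552 mice per month

dN/dt = rN(1 − N/K) = 0.39 × 3470 × (1 − 3470/5860).
1 − 3470/5860 = 0.40785; dN/dt = 0.39 × 3470 × 0.40785 = 551.94.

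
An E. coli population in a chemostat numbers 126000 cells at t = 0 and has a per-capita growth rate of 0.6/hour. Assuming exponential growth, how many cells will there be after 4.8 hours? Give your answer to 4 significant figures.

N(t) = N₀·e^(rt) = 126000 × e^(0.6×4.8) = 126000 × e^2.88.
e^2.88 ≈ 17.814, so N ≈ 126000 × 17.814 = 2.244598×10^6.

2245000 cells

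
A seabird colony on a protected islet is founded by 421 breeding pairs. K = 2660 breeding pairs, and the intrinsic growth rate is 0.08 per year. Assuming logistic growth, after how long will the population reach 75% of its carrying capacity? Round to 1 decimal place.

A = (K − N₀)/N₀ = (2660 − 421)/421 = 5.3183.
Solve 2660/(1 + 5.3183·e^(−0.08t)) = 1995: 1 + 5.3183·e^(−0.08t) = 1.3333, so e^(−0.08t) = 0.0626768.
−0.08·t = ln(0.0626768) = -2.7698, so t = 2.7698/0.08 = 34.622.

34.6 years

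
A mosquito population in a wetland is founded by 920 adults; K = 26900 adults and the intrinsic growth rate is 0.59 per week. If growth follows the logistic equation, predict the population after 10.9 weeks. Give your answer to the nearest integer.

A = (K − N₀)/N₀ = (26900 − 920)/920 = 28.239.
N(t) = K/(1 + A·e^(−rt)) = 26900/(1 + 28.239×e^(−0.59×10.9)).
e^(−6.431) = 0.0016108; denominator = 1 + 28.239×0.0016108 = 1.0455.
N = 26900/1.0455 = 25729.6.

25730 adults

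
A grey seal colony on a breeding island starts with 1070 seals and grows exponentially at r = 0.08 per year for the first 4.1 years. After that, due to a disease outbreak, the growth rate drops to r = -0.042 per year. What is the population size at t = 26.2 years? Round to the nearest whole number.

Phase 1: N(4.1) = 1070·e^(0.08×4.1) = 1070·e^0.328 = 1485.36.
Phase 2 runs for 26.2 − 4.1 = 22.1 years at r = -0.042.
N(26.2) = 1485.36·e^(-0.042×22.1) = 1485.36·e^-0.9282 = 587.111.

587 seals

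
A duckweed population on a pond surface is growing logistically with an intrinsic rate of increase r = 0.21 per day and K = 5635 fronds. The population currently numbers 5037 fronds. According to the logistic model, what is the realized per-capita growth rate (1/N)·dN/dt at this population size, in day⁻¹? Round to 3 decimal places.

0.022 per day

(1/N)·dN/dt = r(1 − N/K) = 0.21 × (1 − 5037/5635).
= 0.21 × 0.10612 = 0.022286.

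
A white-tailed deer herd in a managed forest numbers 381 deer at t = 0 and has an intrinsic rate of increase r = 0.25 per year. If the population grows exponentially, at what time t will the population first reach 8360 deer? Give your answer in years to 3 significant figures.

12.4 years

Set N₀·e^(rt) = 8360: e^(0.25·t) = 8360/381 = 21.942.
0.25·t = ln(21.942) = 3.0884, so t = 3.0884/0.25 = 12.354.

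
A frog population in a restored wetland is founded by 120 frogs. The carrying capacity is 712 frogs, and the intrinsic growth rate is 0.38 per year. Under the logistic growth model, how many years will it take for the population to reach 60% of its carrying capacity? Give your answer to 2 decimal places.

A = (K − N₀)/N₀ = (712 − 120)/120 = 4.9333.
Solve 712/(1 + 4.9333·e^(−0.38t)) = 427.2: 1 + 4.9333·e^(−0.38t) = 1.6667, so e^(−0.38t) = 0.135135.
−0.38·t = ln(0.135135) = -2.0015, so t = 2.0015/0.38 = 5.2671.

5.27 years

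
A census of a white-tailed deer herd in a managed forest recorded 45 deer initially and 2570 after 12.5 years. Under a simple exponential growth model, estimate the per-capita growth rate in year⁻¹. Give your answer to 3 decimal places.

0.324 per year

From N(t) = N₀·e^(rt): e^(r·12.5) = 2570/45 = 57.111.
r·12.5 = ln(57.111) = 4.045, so r = 4.045/12.5 = 0.3236.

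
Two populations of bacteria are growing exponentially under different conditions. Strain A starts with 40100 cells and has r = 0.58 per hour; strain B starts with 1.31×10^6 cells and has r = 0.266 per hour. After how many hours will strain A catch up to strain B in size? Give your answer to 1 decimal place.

Set 40100·e^(0.58t) = 1.31×10^6·e^(0.266t).
e^((0.58 − 0.266)t) = 1.31×10^6/40100 → e^(0.314·t) = 32.668.
0.314·t = ln(32.668) = 3.4864, so t = 3.4864/0.314 = 11.103.

11.1 hours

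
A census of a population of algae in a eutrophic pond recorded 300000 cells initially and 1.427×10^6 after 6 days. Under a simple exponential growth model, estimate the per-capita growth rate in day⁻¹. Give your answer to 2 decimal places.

0.26 per day

From N(t) = N₀·e^(rt): e^(r·6) = 1.427×10^6/300000 = 4.7567.
r·6 = ln(4.7567) = 1.5595, so r = 1.5595/6 = 0.25992.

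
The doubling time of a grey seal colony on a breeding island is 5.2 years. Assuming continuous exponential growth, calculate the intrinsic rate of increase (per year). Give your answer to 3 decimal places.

0.133 per year

r = ln(2)/t_d = 0.6931/5.2 = 0.1333.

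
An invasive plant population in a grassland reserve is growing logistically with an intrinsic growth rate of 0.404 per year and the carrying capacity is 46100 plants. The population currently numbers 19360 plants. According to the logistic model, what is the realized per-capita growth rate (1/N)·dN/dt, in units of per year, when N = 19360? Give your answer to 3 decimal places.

(1/N)·dN/dt = r(1 − N/K) = 0.404 × (1 − 19360/46100).
= 0.404 × 0.58004 = 0.23434.

0.234 per year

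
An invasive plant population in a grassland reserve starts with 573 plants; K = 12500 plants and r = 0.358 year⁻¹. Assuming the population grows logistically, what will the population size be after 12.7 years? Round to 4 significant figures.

10240 plants

A = (K − N₀)/N₀ = (12500 − 573)/573 = 20.815.
N(t) = K/(1 + A·e^(−rt)) = 12500/(1 + 20.815×e^(−0.358×12.7)).
e^(−4.547) = 0.010603; denominator = 1 + 20.815×0.010603 = 1.2207.
N = 12500/1.2207 = 10240.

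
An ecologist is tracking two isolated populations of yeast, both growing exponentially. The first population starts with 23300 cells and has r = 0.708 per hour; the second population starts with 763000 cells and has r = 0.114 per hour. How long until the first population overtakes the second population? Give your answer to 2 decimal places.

Set 23300·e^(0.708t) = 763000·e^(0.114t).
e^((0.708 − 0.114)t) = 763000/23300 → e^(0.594·t) = 32.747.
0.594·t = ln(32.747) = 3.4888, so t = 3.4888/0.594 = 5.8734.

5.87 hours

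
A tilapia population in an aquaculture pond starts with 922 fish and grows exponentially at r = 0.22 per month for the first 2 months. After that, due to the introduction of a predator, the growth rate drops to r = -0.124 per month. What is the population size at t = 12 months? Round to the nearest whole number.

Phase 1: N(2) = 922·e^(0.22×2) = 922·e^0.44 = 1431.6.
Phase 2 runs for 12 − 2 = 10 months at r = -0.124.
N(12) = 1431.6·e^(-0.124×10) = 1431.6·e^-1.24 = 414.281.

414 fish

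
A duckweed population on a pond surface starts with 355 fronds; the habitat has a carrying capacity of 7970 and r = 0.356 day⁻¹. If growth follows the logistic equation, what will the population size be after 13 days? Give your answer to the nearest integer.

6589 fronds

A = (K − N₀)/N₀ = (7970 − 355)/355 = 21.451.
N(t) = K/(1 + A·e^(−rt)) = 7970/(1 + 21.451×e^(−0.356×13)).
e^(−4.628) = 0.0097743; denominator = 1 + 21.451×0.0097743 = 1.2097.
N = 7970/1.2097 = 6588.6.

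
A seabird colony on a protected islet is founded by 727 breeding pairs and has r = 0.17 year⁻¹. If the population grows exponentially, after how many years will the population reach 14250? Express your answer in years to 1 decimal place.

Set N₀·e^(rt) = 14250: e^(0.17·t) = 14250/727 = 19.601.
0.17·t = ln(19.601) = 2.9756, so t = 2.9756/0.17 = 17.503.

17.5 years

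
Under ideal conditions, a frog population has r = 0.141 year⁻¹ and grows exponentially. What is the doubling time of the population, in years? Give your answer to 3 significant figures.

Doubling time t_d = ln(2)/r = 0.6931/0.141 = 4.9159.

4.92 years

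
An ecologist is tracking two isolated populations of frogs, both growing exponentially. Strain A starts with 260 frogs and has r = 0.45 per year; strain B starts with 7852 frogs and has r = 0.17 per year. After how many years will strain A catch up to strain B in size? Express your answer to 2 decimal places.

12.17 years

Set 260·e^(0.45t) = 7852·e^(0.17t).
e^((0.45 − 0.17)t) = 7852/260 → e^(0.28·t) = 30.2.
0.28·t = ln(30.2) = 3.4078, so t = 3.4078/0.28 = 12.171.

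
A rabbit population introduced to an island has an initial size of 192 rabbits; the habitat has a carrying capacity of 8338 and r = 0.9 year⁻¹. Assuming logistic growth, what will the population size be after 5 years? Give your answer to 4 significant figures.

5667 rabbits

A = (K − N₀)/N₀ = (8338 − 192)/192 = 42.427.
N(t) = K/(1 + A·e^(−rt)) = 8338/(1 + 42.427×e^(−0.9×5)).
e^(−4.5) = 0.011109; denominator = 1 + 42.427×0.011109 = 1.4713.
N = 8338/1.4713 = 5667.01.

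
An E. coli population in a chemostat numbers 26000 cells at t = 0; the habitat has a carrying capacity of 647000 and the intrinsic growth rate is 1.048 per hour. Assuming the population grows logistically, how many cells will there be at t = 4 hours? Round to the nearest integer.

A = (K − N₀)/N₀ = (647000 − 26000)/26000 = 23.885.
N(t) = K/(1 + A·e^(−rt)) = 647000/(1 + 23.885×e^(−1.048×4)).
e^(−4.192) = 0.015116; denominator = 1 + 23.885×0.015116 = 1.361.
N = 647000/1.361 = 475372.

475372 cells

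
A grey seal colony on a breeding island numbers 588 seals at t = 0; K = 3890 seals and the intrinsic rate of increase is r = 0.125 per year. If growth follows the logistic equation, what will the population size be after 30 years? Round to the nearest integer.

3436 seals

A = (K − N₀)/N₀ = (3890 − 588)/588 = 5.6156.
N(t) = K/(1 + A·e^(−rt)) = 3890/(1 + 5.6156×e^(−0.125×30)).
e^(−3.75) = 0.023518; denominator = 1 + 5.6156×0.023518 = 1.1321.
N = 3890/1.1321 = 3436.19.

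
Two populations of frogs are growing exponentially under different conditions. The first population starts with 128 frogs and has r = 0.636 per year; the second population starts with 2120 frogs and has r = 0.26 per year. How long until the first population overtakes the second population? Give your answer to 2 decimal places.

7.47 years

Set 128·e^(0.636t) = 2120·e^(0.26t).
e^((0.636 − 0.26)t) = 2120/128 → e^(0.376·t) = 16.562.
0.376·t = ln(16.562) = 2.8071, so t = 2.8071/0.376 = 7.4658.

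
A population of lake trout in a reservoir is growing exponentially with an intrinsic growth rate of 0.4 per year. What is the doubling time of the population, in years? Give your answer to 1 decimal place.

1.7 years

Doubling time t_d = ln(2)/r = 0.6931/0.4 = 1.7329.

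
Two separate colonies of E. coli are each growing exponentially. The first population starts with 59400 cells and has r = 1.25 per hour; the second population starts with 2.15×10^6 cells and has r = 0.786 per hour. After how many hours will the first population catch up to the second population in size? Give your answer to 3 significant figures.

7.73 hours

Set 59400·e^(1.25t) = 2.15×10^6·e^(0.786t).
e^((1.25 − 0.786)t) = 2.15×10^6/59400 → e^(0.464·t) = 36.195.
0.464·t = ln(36.195) = 3.5889, so t = 3.5889/0.464 = 7.7348.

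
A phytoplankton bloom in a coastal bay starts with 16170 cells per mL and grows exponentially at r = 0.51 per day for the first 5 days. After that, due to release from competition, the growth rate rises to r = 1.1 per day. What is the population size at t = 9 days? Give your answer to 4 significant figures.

Phase 1: N(5) = 16170·e^(0.51×5) = 16170·e^2.55 = 207091.
Phase 2 runs for 9 − 5 = 4 days at r = 1.1.
N(9) = 207091·e^(1.1×4) = 207091·e^4.4 = 1.686773×10^7.

16870000 cells per mL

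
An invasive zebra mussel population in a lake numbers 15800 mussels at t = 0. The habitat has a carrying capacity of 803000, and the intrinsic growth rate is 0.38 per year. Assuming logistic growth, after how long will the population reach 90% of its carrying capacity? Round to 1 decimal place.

A = (K − N₀)/N₀ = (803000 − 15800)/15800 = 49.823.
Solve 803000/(1 + 49.823·e^(−0.38t)) = 722700: 1 + 49.823·e^(−0.38t) = 1.1111, so e^(−0.38t) = 0.00223013.
−0.38·t = ln(0.00223013) = -6.1057, so t = 6.1057/0.38 = 16.068.

16.1 years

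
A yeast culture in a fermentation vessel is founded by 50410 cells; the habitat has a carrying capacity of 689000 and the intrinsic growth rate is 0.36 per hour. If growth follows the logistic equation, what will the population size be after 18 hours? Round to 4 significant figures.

A = (K − N₀)/N₀ = (689000 − 50410)/50410 = 12.668.
N(t) = K/(1 + A·e^(−rt)) = 689000/(1 + 12.668×e^(−0.36×18)).
e^(−6.48) = 0.0015338; denominator = 1 + 12.668×0.0015338 = 1.0194.
N = 689000/1.0194 = 675868.

675900 cells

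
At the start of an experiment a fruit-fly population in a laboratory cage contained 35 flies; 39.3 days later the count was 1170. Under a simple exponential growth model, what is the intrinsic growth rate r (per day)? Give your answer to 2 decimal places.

0.09 per day

From N(t) = N₀·e^(rt): e^(r·39.3) = 1170/35 = 33.429.
r·39.3 = ln(33.429) = 3.5094, so r = 3.5094/39.3 = 0.089298.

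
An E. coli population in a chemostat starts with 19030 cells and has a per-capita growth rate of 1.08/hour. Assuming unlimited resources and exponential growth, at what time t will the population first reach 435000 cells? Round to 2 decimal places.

Set N₀·e^(rt) = 435000: e^(1.08·t) = 435000/19030 = 22.859.
1.08·t = ln(22.859) = 3.1293, so t = 3.1293/1.08 = 2.8975.

2.90 hours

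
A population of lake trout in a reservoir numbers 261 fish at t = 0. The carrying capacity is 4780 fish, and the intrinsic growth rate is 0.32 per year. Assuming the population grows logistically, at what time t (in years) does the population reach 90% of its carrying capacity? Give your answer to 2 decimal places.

15.78 years

A = (K − N₀)/N₀ = (4780 − 261)/261 = 17.314.
Solve 4780/(1 + 17.314·e^(−0.32t)) = 4302: 1 + 17.314·e^(−0.32t) = 1.1111, so e^(−0.32t) = 0.00641735.
−0.32·t = ln(0.00641735) = -5.0488, so t = 5.0488/0.32 = 15.777.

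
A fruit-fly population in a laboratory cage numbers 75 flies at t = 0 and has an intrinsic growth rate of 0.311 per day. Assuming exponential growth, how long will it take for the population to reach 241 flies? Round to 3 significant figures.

Set N₀·e^(rt) = 241: e^(0.311·t) = 241/75 = 3.2133.
0.311·t = ln(3.2133) = 1.1673, so t = 1.1673/0.311 = 3.7534.

3.75 days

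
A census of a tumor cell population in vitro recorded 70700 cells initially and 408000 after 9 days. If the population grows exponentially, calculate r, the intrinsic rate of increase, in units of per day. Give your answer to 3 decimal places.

0.195 per day

From N(t) = N₀·e^(rt): e^(r·9) = 408000/70700 = 5.7709.
r·9 = ln(5.7709) = 1.7528, so r = 1.7528/9 = 0.19476.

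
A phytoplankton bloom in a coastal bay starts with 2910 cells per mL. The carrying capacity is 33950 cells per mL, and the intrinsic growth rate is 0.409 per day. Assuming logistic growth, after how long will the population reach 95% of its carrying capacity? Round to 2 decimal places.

A = (K − N₀)/N₀ = (33950 − 2910)/2910 = 10.667.
Solve 33950/(1 + 10.667·e^(−0.409t)) = 32252.5: 1 + 10.667·e^(−0.409t) = 1.0526, so e^(−0.409t) = 0.00493421.
−0.409·t = ln(0.00493421) = -5.3116, so t = 5.3116/0.409 = 12.987.

12.99 days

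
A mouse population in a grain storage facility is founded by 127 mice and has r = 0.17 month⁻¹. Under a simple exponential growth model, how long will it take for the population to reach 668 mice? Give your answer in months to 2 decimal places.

Set N₀·e^(rt) = 668: e^(0.17·t) = 668/127 = 5.2598.
0.17·t = ln(5.2598) = 1.6601, so t = 1.6601/0.17 = 9.7653.

9.77 months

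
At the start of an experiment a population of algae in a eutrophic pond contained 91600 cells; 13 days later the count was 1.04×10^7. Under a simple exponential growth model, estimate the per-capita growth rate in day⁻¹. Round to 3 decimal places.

0.364 per day

From N(t) = N₀·e^(rt): e^(r·13) = 1.04×10^7/91600 = 113.54.
r·13 = ln(113.54) = 4.7321, so r = 4.7321/13 = 0.36401.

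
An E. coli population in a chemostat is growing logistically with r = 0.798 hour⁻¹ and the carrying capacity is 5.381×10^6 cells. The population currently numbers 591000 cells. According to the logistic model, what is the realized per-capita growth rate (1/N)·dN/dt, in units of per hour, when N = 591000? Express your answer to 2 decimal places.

0.71 per hour

(1/N)·dN/dt = r(1 − N/K) = 0.798 × (1 − 591000/5.381×10^6).
= 0.798 × 0.89017 = 0.71035.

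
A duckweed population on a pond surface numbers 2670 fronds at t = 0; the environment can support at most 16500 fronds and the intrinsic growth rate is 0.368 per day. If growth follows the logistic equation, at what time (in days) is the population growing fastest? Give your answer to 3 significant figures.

4.47 days

Logistic growth is fastest at N = K/2 = 8250.
A = (K − N₀)/N₀ = 5.1798. Set K/(1 + A·e^(−rt)) = K/2 → A·e^(−rt) = 1.
e^(−0.368t) = 1/5.1798 = 0.193059, so t = ln(5.1798)/0.368 = 1.6448/0.368 = 4.4695.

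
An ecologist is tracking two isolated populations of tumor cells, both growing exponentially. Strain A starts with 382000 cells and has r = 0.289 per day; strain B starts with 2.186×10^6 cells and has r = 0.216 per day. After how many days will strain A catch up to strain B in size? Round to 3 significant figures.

Set 382000·e^(0.289t) = 2.186×10^6·e^(0.216t).
e^((0.289 − 0.216)t) = 2.186×10^6/382000 → e^(0.073·t) = 5.7225.
0.073·t = ln(5.7225) = 1.7444, so t = 1.7444/0.073 = 23.896.

23.9 days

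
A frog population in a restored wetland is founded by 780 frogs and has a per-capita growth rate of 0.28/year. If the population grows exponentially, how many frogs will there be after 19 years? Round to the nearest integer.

159419 frogs

N(t) = N₀·e^(rt) = 780 × e^(0.28×19) = 780 × e^5.32.
e^5.32 ≈ 204.38, so N ≈ 780 × 204.38 = 159419.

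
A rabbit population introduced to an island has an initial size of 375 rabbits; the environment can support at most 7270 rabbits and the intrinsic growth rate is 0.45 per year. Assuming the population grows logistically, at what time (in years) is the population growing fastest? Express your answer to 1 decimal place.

6.5 years

Logistic growth is fastest at N = K/2 = 3635.
A = (K − N₀)/N₀ = 18.387. Set K/(1 + A·e^(−rt)) = K/2 → A·e^(−rt) = 1.
e^(−0.45t) = 1/18.387 = 0.0543872, so t = ln(18.387)/0.45 = 2.9116/0.45 = 6.4703.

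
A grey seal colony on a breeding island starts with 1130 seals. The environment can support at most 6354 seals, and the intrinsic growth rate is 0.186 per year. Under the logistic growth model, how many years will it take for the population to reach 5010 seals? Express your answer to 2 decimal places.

15.31 years

A = (K − N₀)/N₀ = (6354 − 1130)/1130 = 4.623.
Solve 6354/(1 + 4.623·e^(−0.186t)) = 5010: 1 + 4.623·e^(−0.186t) = 1.2683, so e^(−0.186t) = 0.0580279.
−0.186·t = ln(0.0580279) = -2.8468, so t = 2.8468/0.186 = 15.306.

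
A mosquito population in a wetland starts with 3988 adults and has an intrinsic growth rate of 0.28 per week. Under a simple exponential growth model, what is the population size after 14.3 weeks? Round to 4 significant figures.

218600 adults

N(t) = N₀·e^(rt) = 3988 × e^(0.28×14.3) = 3988 × e^4.004.
e^4.004 ≈ 54.817, so N ≈ 3988 × 54.817 = 218610.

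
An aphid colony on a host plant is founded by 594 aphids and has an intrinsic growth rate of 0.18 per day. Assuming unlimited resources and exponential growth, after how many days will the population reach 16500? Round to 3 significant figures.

18.5 days

Set N₀·e^(rt) = 16500: e^(0.18·t) = 16500/594 = 27.778.
0.18·t = ln(27.778) = 3.3242, so t = 3.3242/0.18 = 18.468.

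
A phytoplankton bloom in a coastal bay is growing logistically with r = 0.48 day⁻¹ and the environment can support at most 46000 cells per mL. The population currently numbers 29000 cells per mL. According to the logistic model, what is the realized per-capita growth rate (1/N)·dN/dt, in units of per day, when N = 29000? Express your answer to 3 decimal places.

(1/N)·dN/dt = r(1 − N/K) = 0.48 × (1 − 29000/46000).
= 0.48 × 0.36957 = 0.17739.

0.177 per day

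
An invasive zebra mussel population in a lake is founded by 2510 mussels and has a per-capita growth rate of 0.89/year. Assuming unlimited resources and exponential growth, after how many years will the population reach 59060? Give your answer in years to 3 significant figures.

3.55 years

Set N₀·e^(rt) = 59060: e^(0.89·t) = 59060/2510 = 23.53.
0.89·t = ln(23.53) = 3.1583, so t = 3.1583/0.89 = 3.5486.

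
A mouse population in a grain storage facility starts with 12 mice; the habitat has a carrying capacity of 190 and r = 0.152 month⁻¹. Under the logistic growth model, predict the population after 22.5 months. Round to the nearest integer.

128 mice

A = (K − N₀)/N₀ = (190 − 12)/12 = 14.833.
N(t) = K/(1 + A·e^(−rt)) = 190/(1 + 14.833×e^(−0.152×22.5)).
e^(−3.42) = 0.032712; denominator = 1 + 14.833×0.032712 = 1.4852.
N = 190/1.4852 = 127.926.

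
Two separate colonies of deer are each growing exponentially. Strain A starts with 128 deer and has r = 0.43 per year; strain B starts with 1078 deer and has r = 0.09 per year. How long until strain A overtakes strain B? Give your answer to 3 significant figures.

6.27 years

Set 128·e^(0.43t) = 1078·e^(0.09t).
e^((0.43 − 0.09)t) = 1078/128 → e^(0.34·t) = 8.4219.
0.34·t = ln(8.4219) = 2.1308, so t = 2.1308/0.34 = 6.2672.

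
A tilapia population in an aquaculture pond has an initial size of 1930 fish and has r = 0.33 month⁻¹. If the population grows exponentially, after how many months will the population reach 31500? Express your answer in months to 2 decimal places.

Set N₀·e^(rt) = 31500: e^(0.33·t) = 31500/1930 = 16.321.
0.33·t = ln(16.321) = 2.7925, so t = 2.7925/0.33 = 8.462.

8.46 months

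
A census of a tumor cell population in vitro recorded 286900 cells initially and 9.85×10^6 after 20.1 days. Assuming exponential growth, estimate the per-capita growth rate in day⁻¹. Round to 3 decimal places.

From N(t) = N₀·e^(rt): e^(r·20.1) = 9.85×10^6/286900 = 34.333.
r·20.1 = ln(34.333) = 3.5361, so r = 3.5361/20.1 = 0.17593.

0.176 per day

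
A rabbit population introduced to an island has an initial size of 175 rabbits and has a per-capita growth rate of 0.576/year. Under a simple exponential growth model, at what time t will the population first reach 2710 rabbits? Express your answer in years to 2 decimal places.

Set N₀·e^(rt) = 2710: e^(0.576·t) = 2710/175 = 15.486.
0.576·t = ln(15.486) = 2.7399, so t = 2.7399/0.576 = 4.7568.

4.76 years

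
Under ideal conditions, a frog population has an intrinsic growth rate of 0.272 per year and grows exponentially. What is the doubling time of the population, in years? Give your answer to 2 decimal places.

2.55 years

Doubling time t_d = ln(2)/r = 0.6931/0.272 = 2.5483.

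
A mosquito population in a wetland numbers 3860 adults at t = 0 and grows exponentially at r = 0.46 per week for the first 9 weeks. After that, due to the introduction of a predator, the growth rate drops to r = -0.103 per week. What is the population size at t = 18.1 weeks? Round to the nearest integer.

Phase 1: N(9) = 3860·e^(0.46×9) = 3860·e^4.14 = 242419.
Phase 2 runs for 18.1 − 9 = 9.1 weeks at r = -0.103.
N(18.1) = 242419·e^(-0.103×9.1) = 242419·e^-0.9373 = 94951.6.

94952 adults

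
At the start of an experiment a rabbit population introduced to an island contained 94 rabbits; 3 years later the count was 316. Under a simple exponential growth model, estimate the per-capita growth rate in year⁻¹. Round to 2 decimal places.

0.40 per year

From N(t) = N₀·e^(rt): e^(r·3) = 316/94 = 3.3617.
r·3 = ln(3.3617) = 1.2124, so r = 1.2124/3 = 0.40415.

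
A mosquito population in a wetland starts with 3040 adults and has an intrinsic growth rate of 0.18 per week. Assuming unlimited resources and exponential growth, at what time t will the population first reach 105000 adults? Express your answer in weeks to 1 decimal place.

Set N₀·e^(rt) = 105000: e^(0.18·t) = 105000/3040 = 34.539.
0.18·t = ln(34.539) = 3.5421, so t = 3.5421/0.18 = 19.678.

19.7 weeks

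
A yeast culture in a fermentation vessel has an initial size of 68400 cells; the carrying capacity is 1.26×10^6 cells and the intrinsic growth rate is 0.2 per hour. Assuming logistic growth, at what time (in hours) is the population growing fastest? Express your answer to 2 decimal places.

Logistic growth is fastest at N = K/2 = 630000.
A = (K − N₀)/N₀ = 17.421. Set K/(1 + A·e^(−rt)) = K/2 → A·e^(−rt) = 1.
e^(−0.2t) = 1/17.421 = 0.0574018, so t = ln(17.421)/0.2 = 2.8577/0.2 = 14.288.

14.29 hours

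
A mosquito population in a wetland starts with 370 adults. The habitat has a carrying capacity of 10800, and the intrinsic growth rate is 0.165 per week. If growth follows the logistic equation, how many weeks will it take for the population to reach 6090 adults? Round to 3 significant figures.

A = (K − N₀)/N₀ = (10800 − 370)/370 = 28.189.
Solve 10800/(1 + 28.189·e^(−0.165t)) = 6090: 1 + 28.189·e^(−0.165t) = 1.7734, so e^(−0.165t) = 0.027436.
−0.165·t = ln(0.027436) = -3.5959, so t = 3.5959/0.165 = 21.793.

21.8 weeks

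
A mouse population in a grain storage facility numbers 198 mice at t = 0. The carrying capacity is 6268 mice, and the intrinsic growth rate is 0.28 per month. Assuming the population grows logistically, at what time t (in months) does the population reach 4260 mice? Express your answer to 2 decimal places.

14.91 months

A = (K − N₀)/N₀ = (6268 − 198)/198 = 30.657.
Solve 6268/(1 + 30.657·e^(−0.28t)) = 4260: 1 + 30.657·e^(−0.28t) = 1.4714, so e^(−0.28t) = 0.0153755.
−0.28·t = ln(0.0153755) = -4.175, so t = 4.175/0.28 = 14.911.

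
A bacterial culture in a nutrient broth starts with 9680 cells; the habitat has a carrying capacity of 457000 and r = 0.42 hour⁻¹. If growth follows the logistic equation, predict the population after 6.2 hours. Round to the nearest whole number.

A = (K − N₀)/N₀ = (457000 − 9680)/9680 = 46.211.
N(t) = K/(1 + A·e^(−rt)) = 457000/(1 + 46.211×e^(−0.42×6.2)).
e^(−2.604) = 0.073977; denominator = 1 + 46.211×0.073977 = 4.4185.
N = 457000/4.4185 = 103428.

103428 cells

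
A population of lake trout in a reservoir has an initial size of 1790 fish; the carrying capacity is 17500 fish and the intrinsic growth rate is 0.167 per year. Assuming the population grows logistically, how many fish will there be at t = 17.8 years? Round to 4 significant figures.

A = (K − N₀)/N₀ = (17500 − 1790)/1790 = 8.7765.
N(t) = K/(1 + A·e^(−rt)) = 17500/(1 + 8.7765×e^(−0.167×17.8)).
e^(−2.973) = 0.05117; denominator = 1 + 8.7765×0.05117 = 1.4491.
N = 17500/1.4491 = 12076.5.

12080 fish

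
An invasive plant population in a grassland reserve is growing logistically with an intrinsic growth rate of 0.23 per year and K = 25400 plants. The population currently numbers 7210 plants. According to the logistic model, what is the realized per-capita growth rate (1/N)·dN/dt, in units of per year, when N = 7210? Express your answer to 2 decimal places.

0.16 per year

(1/N)·dN/dt = r(1 − N/K) = 0.23 × (1 − 7210/25400).
= 0.23 × 0.71614 = 0.16471.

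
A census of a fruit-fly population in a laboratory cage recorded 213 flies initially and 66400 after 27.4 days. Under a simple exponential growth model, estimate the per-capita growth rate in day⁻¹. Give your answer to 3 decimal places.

From N(t) = N₀·e^(rt): e^(r·27.4) = 66400/213 = 311.74.
r·27.4 = ln(311.74) = 5.7422, so r = 5.7422/27.4 = 0.20957.

0.210 per day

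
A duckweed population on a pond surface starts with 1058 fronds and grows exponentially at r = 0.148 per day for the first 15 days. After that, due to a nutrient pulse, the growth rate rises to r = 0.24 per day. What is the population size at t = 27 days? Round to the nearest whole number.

173535 fronds

Phase 1: N(15) = 1058·e^(0.148×15) = 1058·e^2.22 = 9741.36.
Phase 2 runs for 27 − 15 = 12 days at r = 0.24.
N(27) = 9741.36·e^(0.24×12) = 9741.36·e^2.88 = 173535.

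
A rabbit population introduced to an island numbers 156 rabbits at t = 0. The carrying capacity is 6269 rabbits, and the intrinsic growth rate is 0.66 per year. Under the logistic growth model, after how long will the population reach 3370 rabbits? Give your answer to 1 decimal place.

A = (K − N₀)/N₀ = (6269 − 156)/156 = 39.186.
Solve 6269/(1 + 39.186·e^(−0.66t)) = 3370: 1 + 39.186·e^(−0.66t) = 1.8602, so e^(−0.66t) = 0.0219527.
−0.66·t = ln(0.0219527) = -3.8189, so t = 3.8189/0.66 = 5.7862.

5.8 years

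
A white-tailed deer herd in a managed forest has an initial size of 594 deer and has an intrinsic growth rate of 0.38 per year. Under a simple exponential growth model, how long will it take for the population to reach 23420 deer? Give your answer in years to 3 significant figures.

Set N₀·e^(rt) = 23420: e^(0.38·t) = 23420/594 = 39.428.
0.38·t = ln(39.428) = 3.6745, so t = 3.6745/0.38 = 9.6696.

9.67 years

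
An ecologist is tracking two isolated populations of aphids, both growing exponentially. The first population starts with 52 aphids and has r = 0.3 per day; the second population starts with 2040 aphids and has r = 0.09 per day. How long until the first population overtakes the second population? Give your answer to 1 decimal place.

Set 52·e^(0.3t) = 2040·e^(0.09t).
e^((0.3 − 0.09)t) = 2040/52 → e^(0.21·t) = 39.231.
0.21·t = ln(39.231) = 3.6695, so t = 3.6695/0.21 = 17.474.

17.5 days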